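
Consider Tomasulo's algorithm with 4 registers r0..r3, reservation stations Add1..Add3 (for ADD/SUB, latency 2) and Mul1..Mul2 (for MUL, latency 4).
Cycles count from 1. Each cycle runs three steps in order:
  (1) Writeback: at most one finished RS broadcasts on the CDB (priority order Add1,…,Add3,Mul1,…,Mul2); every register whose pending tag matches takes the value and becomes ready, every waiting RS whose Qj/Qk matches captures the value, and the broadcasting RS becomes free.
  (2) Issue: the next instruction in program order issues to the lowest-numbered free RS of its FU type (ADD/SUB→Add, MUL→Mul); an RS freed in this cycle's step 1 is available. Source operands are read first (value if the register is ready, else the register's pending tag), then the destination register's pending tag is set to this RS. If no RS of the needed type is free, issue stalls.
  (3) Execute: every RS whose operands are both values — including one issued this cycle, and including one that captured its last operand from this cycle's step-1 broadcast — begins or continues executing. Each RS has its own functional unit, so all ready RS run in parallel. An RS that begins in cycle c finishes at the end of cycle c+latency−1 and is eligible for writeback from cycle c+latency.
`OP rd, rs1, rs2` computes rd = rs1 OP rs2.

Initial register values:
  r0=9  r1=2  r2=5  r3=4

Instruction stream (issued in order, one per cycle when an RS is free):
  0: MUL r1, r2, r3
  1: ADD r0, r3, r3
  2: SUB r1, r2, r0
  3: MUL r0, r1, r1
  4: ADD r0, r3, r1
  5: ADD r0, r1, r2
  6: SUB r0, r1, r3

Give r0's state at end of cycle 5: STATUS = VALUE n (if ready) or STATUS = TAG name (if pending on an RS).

STATUS = TAG Add1

  c1: issue MUL r1<-Mul1  regs: r0:9,r1:Mul1,r2:5,r3:4
  c2: issue ADD r0<-Add1  regs: r0:Add1,r1:Mul1,r2:5,r3:4
  c3: issue SUB r1<-Add2  regs: r0:Add1,r1:Add2,r2:5,r3:4
  c4: CDB Add1=8; issue MUL r0<-Mul2  regs: r0:Mul2,r1:Add2,r2:5,r3:4
  c5: CDB Mul1=20; issue ADD r0<-Add1  regs: r0:Add1,r1:Add2,r2:5,r3:4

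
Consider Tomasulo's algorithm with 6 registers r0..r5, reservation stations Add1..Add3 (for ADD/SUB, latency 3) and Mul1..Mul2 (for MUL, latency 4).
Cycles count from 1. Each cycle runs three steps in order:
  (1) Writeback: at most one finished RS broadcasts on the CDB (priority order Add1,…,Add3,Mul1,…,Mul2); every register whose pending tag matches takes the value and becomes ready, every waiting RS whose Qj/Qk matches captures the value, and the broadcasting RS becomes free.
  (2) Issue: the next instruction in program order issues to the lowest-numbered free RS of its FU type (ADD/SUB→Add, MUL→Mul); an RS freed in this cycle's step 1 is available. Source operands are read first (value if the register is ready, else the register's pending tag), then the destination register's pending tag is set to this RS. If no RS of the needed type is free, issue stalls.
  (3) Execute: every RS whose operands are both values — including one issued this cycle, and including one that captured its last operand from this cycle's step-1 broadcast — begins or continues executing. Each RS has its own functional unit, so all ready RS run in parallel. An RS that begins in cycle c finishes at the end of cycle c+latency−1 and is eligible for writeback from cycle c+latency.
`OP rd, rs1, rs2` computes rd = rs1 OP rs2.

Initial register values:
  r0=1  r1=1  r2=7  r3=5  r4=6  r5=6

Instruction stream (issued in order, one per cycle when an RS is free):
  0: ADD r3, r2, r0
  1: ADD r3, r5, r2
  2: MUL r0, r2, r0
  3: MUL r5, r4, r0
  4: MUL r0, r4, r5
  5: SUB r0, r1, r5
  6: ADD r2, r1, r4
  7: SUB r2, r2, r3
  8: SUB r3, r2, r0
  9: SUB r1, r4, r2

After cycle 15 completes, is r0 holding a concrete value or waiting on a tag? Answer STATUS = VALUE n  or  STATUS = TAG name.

  c1: issue ADD r3<-Add1  regs: r0:1,r1:1,r2:7,r3:Add1,r4:6,r5:6
  c2: issue ADD r3<-Add2  regs: r0:1,r1:1,r2:7,r3:Add2,r4:6,r5:6
  c3: issue MUL r0<-Mul1  regs: r0:Mul1,r1:1,r2:7,r3:Add2,r4:6,r5:6
  c4: CDB Add1=8; issue MUL r5<-Mul2  regs: r0:Mul1,r1:1,r2:7,r3:Add2,r4:6,r5:Mul2
  c5: CDB Add2=13; stall  regs: r0:Mul1,r1:1,r2:7,r3:13,r4:6,r5:Mul2
  c6: stall  regs: r0:Mul1,r1:1,r2:7,r3:13,r4:6,r5:Mul2
  c7: CDB Mul1=7; issue MUL r0<-Mul1  regs: r0:Mul1,r1:1,r2:7,r3:13,r4:6,r5:Mul2
  c8: issue SUB r0<-Add1  regs: r0:Add1,r1:1,r2:7,r3:13,r4:6,r5:Mul2
  c9: issue ADD r2<-Add2  regs: r0:Add1,r1:1,r2:Add2,r3:13,r4:6,r5:Mul2
  c10: issue SUB r2<-Add3  regs: r0:Add1,r1:1,r2:Add3,r3:13,r4:6,r5:Mul2
  c11: CDB Mul2=42; stall  regs: r0:Add1,r1:1,r2:Add3,r3:13,r4:6,r5:42
  c12: CDB Add2=7; issue SUB r3<-Add2  regs: r0:Add1,r1:1,r2:Add3,r3:Add2,r4:6,r5:42
  c13: stall  regs: r0:Add1,r1:1,r2:Add3,r3:Add2,r4:6,r5:42
  c14: CDB Add1=-41; issue SUB r1<-Add1  regs: r0:-41,r1:Add1,r2:Add3,r3:Add2,r4:6,r5:42
  c15: CDB Add3=-6  regs: r0:-41,r1:Add1,r2:-6,r3:Add2,r4:6,r5:42

STATUS = VALUE -41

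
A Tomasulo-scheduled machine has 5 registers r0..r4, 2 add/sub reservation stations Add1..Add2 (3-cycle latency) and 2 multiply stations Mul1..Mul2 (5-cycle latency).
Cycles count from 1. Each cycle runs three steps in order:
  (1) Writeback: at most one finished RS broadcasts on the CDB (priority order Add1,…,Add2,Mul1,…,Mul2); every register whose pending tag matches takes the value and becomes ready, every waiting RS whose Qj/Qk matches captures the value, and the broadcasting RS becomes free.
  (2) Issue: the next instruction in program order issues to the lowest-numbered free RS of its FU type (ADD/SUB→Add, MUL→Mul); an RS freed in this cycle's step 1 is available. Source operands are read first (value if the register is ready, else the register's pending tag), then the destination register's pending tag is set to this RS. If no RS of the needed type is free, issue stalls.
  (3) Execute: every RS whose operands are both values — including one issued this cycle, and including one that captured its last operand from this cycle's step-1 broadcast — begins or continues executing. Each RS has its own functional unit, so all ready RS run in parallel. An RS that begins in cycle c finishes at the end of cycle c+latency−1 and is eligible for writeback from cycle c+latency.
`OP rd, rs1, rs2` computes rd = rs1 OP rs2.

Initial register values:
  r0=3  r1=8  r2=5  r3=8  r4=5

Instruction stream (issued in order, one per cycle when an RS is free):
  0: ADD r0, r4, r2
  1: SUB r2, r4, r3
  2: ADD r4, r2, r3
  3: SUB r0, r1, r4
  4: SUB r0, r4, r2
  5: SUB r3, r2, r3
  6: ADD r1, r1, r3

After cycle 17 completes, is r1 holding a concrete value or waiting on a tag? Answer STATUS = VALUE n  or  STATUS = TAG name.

STATUS = VALUE -3

cycle 1: issue ADD r0<-Add1 // r0:Add1,r1:8,r2:5,r3:8,r4:5
cycle 2: issue SUB r2<-Add2 // r0:Add1,r1:8,r2:Add2,r3:8,r4:5
cycle 3: stall // r0:Add1,r1:8,r2:Add2,r3:8,r4:5
cycle 4: CDB Add1=10; issue ADD r4<-Add1 // r0:10,r1:8,r2:Add2,r3:8,r4:Add1
cycle 5: CDB Add2=-3; issue SUB r0<-Add2 // r0:Add2,r1:8,r2:-3,r3:8,r4:Add1
cycle 6: stall // r0:Add2,r1:8,r2:-3,r3:8,r4:Add1
cycle 7: stall // r0:Add2,r1:8,r2:-3,r3:8,r4:Add1
cycle 8: CDB Add1=5; issue SUB r0<-Add1 // r0:Add1,r1:8,r2:-3,r3:8,r4:5
cycle 9: stall // r0:Add1,r1:8,r2:-3,r3:8,r4:5
cycle 10: stall // r0:Add1,r1:8,r2:-3,r3:8,r4:5
cycle 11: CDB Add1=8; issue SUB r3<-Add1 // r0:8,r1:8,r2:-3,r3:Add1,r4:5
cycle 12: CDB Add2=3; issue ADD r1<-Add2 // r0:8,r1:Add2,r2:-3,r3:Add1,r4:5
cycle 13: - // r0:8,r1:Add2,r2:-3,r3:Add1,r4:5
cycle 14: CDB Add1=-11 // r0:8,r1:Add2,r2:-3,r3:-11,r4:5
cycle 15: - // r0:8,r1:Add2,r2:-3,r3:-11,r4:5
cycle 16: - // r0:8,r1:Add2,r2:-3,r3:-11,r4:5
cycle 17: CDB Add2=-3 // r0:8,r1:-3,r2:-3,r3:-11,r4:5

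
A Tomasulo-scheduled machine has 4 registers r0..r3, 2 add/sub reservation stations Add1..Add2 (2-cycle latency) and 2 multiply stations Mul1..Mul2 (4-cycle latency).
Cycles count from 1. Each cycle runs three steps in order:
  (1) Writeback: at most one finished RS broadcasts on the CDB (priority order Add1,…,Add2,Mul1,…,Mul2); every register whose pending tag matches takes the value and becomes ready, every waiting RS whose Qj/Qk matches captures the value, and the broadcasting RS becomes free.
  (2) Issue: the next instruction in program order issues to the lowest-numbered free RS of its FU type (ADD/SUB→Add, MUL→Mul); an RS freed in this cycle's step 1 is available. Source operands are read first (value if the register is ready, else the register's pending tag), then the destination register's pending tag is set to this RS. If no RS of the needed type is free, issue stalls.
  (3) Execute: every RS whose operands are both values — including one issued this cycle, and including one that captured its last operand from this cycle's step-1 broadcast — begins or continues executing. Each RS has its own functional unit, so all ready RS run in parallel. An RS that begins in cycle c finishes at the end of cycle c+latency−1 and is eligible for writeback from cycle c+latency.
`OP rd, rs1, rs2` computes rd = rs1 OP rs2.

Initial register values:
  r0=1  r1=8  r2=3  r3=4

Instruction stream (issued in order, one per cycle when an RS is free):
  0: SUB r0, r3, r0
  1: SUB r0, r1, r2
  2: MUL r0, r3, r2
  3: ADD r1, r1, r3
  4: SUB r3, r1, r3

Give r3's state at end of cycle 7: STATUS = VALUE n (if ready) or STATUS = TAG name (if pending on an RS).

STATUS = TAG Add2

  c1: issue SUB r0<-Add1  regs: r0:Add1,r1:8,r2:3,r3:4
  c2: issue SUB r0<-Add2  regs: r0:Add2,r1:8,r2:3,r3:4
  c3: CDB Add1=3; issue MUL r0<-Mul1  regs: r0:Mul1,r1:8,r2:3,r3:4
  c4: CDB Add2=5; issue ADD r1<-Add1  regs: r0:Mul1,r1:Add1,r2:3,r3:4
  c5: issue SUB r3<-Add2  regs: r0:Mul1,r1:Add1,r2:3,r3:Add2
  c6: CDB Add1=12  regs: r0:Mul1,r1:12,r2:3,r3:Add2
  c7: CDB Mul1=12  regs: r0:12,r1:12,r2:3,r3:Add2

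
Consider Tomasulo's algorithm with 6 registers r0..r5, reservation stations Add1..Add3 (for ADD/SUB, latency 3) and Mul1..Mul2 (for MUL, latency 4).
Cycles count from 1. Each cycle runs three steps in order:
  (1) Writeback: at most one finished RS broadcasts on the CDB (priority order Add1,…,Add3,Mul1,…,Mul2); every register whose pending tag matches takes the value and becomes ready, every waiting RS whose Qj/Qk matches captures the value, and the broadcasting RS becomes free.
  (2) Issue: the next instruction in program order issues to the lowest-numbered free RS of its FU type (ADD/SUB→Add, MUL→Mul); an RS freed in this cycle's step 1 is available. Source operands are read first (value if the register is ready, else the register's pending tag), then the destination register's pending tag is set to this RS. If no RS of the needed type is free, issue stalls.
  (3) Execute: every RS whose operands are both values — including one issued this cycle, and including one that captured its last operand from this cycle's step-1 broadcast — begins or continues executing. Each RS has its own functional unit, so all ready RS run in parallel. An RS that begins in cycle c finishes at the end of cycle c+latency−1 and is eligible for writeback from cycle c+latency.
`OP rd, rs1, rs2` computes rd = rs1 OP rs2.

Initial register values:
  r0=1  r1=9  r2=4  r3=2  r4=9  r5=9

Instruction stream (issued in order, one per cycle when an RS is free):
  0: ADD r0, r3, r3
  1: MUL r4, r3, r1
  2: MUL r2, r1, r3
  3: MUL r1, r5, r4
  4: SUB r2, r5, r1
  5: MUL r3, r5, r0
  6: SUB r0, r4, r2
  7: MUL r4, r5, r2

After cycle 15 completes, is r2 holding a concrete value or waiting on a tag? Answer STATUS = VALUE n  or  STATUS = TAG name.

STATUS = VALUE -153

  c1: issue ADD r0<-Add1  regs: r0:Add1,r1:9,r2:4,r3:2,r4:9,r5:9
  c2: issue MUL r4<-Mul1  regs: r0:Add1,r1:9,r2:4,r3:2,r4:Mul1,r5:9
  c3: issue MUL r2<-Mul2  regs: r0:Add1,r1:9,r2:Mul2,r3:2,r4:Mul1,r5:9
  c4: CDB Add1=4; stall  regs: r0:4,r1:9,r2:Mul2,r3:2,r4:Mul1,r5:9
  c5: stall  regs: r0:4,r1:9,r2:Mul2,r3:2,r4:Mul1,r5:9
  c6: CDB Mul1=18; issue MUL r1<-Mul1  regs: r0:4,r1:Mul1,r2:Mul2,r3:2,r4:18,r5:9
  c7: CDB Mul2=18; issue SUB r2<-Add1  regs: r0:4,r1:Mul1,r2:Add1,r3:2,r4:18,r5:9
  c8: issue MUL r3<-Mul2  regs: r0:4,r1:Mul1,r2:Add1,r3:Mul2,r4:18,r5:9
  c9: issue SUB r0<-Add2  regs: r0:Add2,r1:Mul1,r2:Add1,r3:Mul2,r4:18,r5:9
  c10: CDB Mul1=162; issue MUL r4<-Mul1  regs: r0:Add2,r1:162,r2:Add1,r3:Mul2,r4:Mul1,r5:9
  c11: -  regs: r0:Add2,r1:162,r2:Add1,r3:Mul2,r4:Mul1,r5:9
  c12: CDB Mul2=36  regs: r0:Add2,r1:162,r2:Add1,r3:36,r4:Mul1,r5:9
  c13: CDB Add1=-153  regs: r0:Add2,r1:162,r2:-153,r3:36,r4:Mul1,r5:9
  c14: -  regs: r0:Add2,r1:162,r2:-153,r3:36,r4:Mul1,r5:9
  c15: -  regs: r0:Add2,r1:162,r2:-153,r3:36,r4:Mul1,r5:9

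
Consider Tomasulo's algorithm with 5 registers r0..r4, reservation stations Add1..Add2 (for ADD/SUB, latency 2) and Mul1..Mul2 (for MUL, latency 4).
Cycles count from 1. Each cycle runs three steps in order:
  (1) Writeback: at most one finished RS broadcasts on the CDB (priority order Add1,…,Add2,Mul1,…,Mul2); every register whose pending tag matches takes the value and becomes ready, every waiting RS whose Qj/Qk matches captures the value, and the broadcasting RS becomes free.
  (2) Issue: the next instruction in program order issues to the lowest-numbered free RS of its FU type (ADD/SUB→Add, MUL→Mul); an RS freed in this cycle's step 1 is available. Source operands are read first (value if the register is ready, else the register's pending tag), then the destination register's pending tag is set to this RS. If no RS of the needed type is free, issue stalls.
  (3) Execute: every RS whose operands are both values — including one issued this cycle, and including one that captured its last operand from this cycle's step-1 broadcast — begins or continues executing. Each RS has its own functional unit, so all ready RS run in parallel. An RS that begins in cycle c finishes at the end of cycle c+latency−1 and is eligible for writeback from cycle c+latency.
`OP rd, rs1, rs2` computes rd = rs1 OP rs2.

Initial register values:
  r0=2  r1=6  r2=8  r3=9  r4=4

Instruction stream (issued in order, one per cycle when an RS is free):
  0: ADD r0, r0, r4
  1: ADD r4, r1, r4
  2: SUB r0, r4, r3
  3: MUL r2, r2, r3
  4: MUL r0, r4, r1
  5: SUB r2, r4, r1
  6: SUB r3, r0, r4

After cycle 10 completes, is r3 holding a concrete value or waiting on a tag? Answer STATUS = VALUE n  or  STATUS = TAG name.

STATUS = TAG Add2

c1: issue ADD r0<-Add1 | r0:Add1,r1:6,r2:8,r3:9,r4:4
c2: issue ADD r4<-Add2 | r0:Add1,r1:6,r2:8,r3:9,r4:Add2
c3: CDB Add1=6; issue SUB r0<-Add1 | r0:Add1,r1:6,r2:8,r3:9,r4:Add2
c4: CDB Add2=10; issue MUL r2<-Mul1 | r0:Add1,r1:6,r2:Mul1,r3:9,r4:10
c5: issue MUL r0<-Mul2 | r0:Mul2,r1:6,r2:Mul1,r3:9,r4:10
c6: CDB Add1=1; issue SUB r2<-Add1 | r0:Mul2,r1:6,r2:Add1,r3:9,r4:10
c7: issue SUB r3<-Add2 | r0:Mul2,r1:6,r2:Add1,r3:Add2,r4:10
c8: CDB Add1=4 | r0:Mul2,r1:6,r2:4,r3:Add2,r4:10
c9: CDB Mul1=72 | r0:Mul2,r1:6,r2:4,r3:Add2,r4:10
c10: CDB Mul2=60 | r0:60,r1:6,r2:4,r3:Add2,r4:10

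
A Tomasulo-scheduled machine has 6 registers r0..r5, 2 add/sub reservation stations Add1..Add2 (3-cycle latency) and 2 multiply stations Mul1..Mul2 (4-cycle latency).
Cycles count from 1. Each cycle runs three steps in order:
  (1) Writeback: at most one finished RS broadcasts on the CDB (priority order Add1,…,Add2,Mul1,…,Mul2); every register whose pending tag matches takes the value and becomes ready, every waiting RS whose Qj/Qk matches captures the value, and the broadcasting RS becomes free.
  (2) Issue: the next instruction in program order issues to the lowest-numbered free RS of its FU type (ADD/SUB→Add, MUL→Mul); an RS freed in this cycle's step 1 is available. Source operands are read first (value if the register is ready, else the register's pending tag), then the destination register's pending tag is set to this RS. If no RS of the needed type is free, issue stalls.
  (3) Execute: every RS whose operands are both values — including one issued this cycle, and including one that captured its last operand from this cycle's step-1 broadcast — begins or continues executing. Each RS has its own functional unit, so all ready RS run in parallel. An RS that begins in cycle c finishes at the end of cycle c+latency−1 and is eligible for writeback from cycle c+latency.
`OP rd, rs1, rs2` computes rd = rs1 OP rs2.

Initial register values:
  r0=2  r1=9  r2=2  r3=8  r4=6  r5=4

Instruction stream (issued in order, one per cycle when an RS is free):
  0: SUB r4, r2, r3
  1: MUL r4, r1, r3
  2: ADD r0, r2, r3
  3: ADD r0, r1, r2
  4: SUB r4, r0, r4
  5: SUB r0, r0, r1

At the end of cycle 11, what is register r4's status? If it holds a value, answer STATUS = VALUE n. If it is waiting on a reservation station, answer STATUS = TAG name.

STATUS = VALUE -61

  c1: issue SUB r4<-Add1  regs: r0:2,r1:9,r2:2,r3:8,r4:Add1,r5:4
  c2: issue MUL r4<-Mul1  regs: r0:2,r1:9,r2:2,r3:8,r4:Mul1,r5:4
  c3: issue ADD r0<-Add2  regs: r0:Add2,r1:9,r2:2,r3:8,r4:Mul1,r5:4
  c4: CDB Add1=-6; issue ADD r0<-Add1  regs: r0:Add1,r1:9,r2:2,r3:8,r4:Mul1,r5:4
  c5: stall  regs: r0:Add1,r1:9,r2:2,r3:8,r4:Mul1,r5:4
  c6: CDB Add2=10; issue SUB r4<-Add2  regs: r0:Add1,r1:9,r2:2,r3:8,r4:Add2,r5:4
  c7: CDB Add1=11; issue SUB r0<-Add1  regs: r0:Add1,r1:9,r2:2,r3:8,r4:Add2,r5:4
  c8: CDB Mul1=72  regs: r0:Add1,r1:9,r2:2,r3:8,r4:Add2,r5:4
  c9: -  regs: r0:Add1,r1:9,r2:2,r3:8,r4:Add2,r5:4
  c10: CDB Add1=2  regs: r0:2,r1:9,r2:2,r3:8,r4:Add2,r5:4
  c11: CDB Add2=-61  regs: r0:2,r1:9,r2:2,r3:8,r4:-61,r5:4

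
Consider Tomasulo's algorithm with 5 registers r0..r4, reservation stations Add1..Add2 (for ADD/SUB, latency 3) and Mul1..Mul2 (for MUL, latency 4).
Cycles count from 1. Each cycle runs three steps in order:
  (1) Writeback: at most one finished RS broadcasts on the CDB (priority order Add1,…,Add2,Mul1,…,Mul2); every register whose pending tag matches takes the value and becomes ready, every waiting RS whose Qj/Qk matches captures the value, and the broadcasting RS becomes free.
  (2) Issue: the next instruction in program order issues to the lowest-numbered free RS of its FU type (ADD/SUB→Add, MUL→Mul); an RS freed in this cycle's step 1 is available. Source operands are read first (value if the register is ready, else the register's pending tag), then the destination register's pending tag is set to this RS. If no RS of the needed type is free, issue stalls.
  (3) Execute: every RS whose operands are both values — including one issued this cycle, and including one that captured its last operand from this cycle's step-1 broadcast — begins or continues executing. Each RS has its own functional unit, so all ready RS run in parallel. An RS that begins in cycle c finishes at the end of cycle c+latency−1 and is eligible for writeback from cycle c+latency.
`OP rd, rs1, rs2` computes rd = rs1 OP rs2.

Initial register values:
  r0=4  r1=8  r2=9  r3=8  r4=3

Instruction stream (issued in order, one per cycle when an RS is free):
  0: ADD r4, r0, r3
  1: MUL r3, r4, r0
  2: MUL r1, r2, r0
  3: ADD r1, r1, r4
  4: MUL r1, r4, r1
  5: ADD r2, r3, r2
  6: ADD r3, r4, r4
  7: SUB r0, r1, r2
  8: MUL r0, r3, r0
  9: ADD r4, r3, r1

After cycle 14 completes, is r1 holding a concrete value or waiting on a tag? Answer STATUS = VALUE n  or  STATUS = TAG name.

STATUS = VALUE 576

cycle 1: issue ADD r4<-Add1 // r0:4,r1:8,r2:9,r3:8,r4:Add1
cycle 2: issue MUL r3<-Mul1 // r0:4,r1:8,r2:9,r3:Mul1,r4:Add1
cycle 3: issue MUL r1<-Mul2 // r0:4,r1:Mul2,r2:9,r3:Mul1,r4:Add1
cycle 4: CDB Add1=12; issue ADD r1<-Add1 // r0:4,r1:Add1,r2:9,r3:Mul1,r4:12
cycle 5: stall // r0:4,r1:Add1,r2:9,r3:Mul1,r4:12
cycle 6: stall // r0:4,r1:Add1,r2:9,r3:Mul1,r4:12
cycle 7: CDB Mul2=36; issue MUL r1<-Mul2 // r0:4,r1:Mul2,r2:9,r3:Mul1,r4:12
cycle 8: CDB Mul1=48; issue ADD r2<-Add2 // r0:4,r1:Mul2,r2:Add2,r3:48,r4:12
cycle 9: stall // r0:4,r1:Mul2,r2:Add2,r3:48,r4:12
cycle 10: CDB Add1=48; issue ADD r3<-Add1 // r0:4,r1:Mul2,r2:Add2,r3:Add1,r4:12
cycle 11: CDB Add2=57; issue SUB r0<-Add2 // r0:Add2,r1:Mul2,r2:57,r3:Add1,r4:12
cycle 12: issue MUL r0<-Mul1 // r0:Mul1,r1:Mul2,r2:57,r3:Add1,r4:12
cycle 13: CDB Add1=24; issue ADD r4<-Add1 // r0:Mul1,r1:Mul2,r2:57,r3:24,r4:Add1
cycle 14: CDB Mul2=576 // r0:Mul1,r1:576,r2:57,r3:24,r4:Add1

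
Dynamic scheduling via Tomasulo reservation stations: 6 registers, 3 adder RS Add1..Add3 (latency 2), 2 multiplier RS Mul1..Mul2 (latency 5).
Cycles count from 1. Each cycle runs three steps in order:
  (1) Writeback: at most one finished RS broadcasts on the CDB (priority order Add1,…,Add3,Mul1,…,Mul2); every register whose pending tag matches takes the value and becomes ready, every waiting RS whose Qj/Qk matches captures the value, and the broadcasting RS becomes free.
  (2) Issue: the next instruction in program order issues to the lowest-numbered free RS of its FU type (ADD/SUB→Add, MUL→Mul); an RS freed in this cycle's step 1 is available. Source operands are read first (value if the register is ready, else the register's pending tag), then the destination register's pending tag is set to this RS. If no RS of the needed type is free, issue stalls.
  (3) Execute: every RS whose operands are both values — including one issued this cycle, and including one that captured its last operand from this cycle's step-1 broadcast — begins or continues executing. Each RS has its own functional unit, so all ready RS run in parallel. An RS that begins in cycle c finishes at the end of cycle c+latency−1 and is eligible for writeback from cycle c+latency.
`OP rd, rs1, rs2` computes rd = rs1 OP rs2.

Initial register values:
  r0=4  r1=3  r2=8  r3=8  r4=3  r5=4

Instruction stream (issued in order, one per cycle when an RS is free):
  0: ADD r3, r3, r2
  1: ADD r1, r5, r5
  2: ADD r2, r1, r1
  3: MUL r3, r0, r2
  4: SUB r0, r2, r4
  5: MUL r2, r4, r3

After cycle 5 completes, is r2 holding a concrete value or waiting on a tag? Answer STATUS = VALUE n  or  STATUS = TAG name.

  c1: issue ADD r3<-Add1  regs: r0:4,r1:3,r2:8,r3:Add1,r4:3,r5:4
  c2: issue ADD r1<-Add2  regs: r0:4,r1:Add2,r2:8,r3:Add1,r4:3,r5:4
  c3: CDB Add1=16; issue ADD r2<-Add1  regs: r0:4,r1:Add2,r2:Add1,r3:16,r4:3,r5:4
  c4: CDB Add2=8; issue MUL r3<-Mul1  regs: r0:4,r1:8,r2:Add1,r3:Mul1,r4:3,r5:4
  c5: issue SUB r0<-Add2  regs: r0:Add2,r1:8,r2:Add1,r3:Mul1,r4:3,r5:4

STATUS = TAG Add1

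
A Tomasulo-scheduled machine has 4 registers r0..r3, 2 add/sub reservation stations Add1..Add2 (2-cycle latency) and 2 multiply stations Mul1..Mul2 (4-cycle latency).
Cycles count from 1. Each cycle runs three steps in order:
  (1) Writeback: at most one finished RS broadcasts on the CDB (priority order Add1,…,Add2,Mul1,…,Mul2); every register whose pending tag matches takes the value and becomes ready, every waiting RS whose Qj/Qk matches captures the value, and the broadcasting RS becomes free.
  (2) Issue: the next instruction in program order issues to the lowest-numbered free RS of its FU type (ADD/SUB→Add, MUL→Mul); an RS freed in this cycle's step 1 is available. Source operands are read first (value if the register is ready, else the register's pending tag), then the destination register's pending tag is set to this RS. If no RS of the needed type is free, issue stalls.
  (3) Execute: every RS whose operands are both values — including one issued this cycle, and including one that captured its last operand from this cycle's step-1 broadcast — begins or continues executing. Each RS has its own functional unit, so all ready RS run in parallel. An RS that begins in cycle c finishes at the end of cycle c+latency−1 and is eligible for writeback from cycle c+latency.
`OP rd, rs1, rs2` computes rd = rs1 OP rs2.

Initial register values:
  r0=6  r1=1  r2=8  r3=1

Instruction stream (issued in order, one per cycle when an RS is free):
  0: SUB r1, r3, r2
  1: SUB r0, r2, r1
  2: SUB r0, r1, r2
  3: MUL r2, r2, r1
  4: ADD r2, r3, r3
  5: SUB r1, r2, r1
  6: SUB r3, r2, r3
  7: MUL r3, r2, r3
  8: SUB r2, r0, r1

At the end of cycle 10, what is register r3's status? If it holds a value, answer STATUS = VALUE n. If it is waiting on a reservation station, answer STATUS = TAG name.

c1: issue SUB r1<-Add1 | r0:6,r1:Add1,r2:8,r3:1
c2: issue SUB r0<-Add2 | r0:Add2,r1:Add1,r2:8,r3:1
c3: CDB Add1=-7; issue SUB r0<-Add1 | r0:Add1,r1:-7,r2:8,r3:1
c4: issue MUL r2<-Mul1 | r0:Add1,r1:-7,r2:Mul1,r3:1
c5: CDB Add1=-15; issue ADD r2<-Add1 | r0:-15,r1:-7,r2:Add1,r3:1
c6: CDB Add2=15; issue SUB r1<-Add2 | r0:-15,r1:Add2,r2:Add1,r3:1
c7: CDB Add1=2; issue SUB r3<-Add1 | r0:-15,r1:Add2,r2:2,r3:Add1
c8: CDB Mul1=-56; issue MUL r3<-Mul1 | r0:-15,r1:Add2,r2:2,r3:Mul1
c9: CDB Add1=1; issue SUB r2<-Add1 | r0:-15,r1:Add2,r2:Add1,r3:Mul1
c10: CDB Add2=9 | r0:-15,r1:9,r2:Add1,r3:Mul1

STATUS = TAG Mul1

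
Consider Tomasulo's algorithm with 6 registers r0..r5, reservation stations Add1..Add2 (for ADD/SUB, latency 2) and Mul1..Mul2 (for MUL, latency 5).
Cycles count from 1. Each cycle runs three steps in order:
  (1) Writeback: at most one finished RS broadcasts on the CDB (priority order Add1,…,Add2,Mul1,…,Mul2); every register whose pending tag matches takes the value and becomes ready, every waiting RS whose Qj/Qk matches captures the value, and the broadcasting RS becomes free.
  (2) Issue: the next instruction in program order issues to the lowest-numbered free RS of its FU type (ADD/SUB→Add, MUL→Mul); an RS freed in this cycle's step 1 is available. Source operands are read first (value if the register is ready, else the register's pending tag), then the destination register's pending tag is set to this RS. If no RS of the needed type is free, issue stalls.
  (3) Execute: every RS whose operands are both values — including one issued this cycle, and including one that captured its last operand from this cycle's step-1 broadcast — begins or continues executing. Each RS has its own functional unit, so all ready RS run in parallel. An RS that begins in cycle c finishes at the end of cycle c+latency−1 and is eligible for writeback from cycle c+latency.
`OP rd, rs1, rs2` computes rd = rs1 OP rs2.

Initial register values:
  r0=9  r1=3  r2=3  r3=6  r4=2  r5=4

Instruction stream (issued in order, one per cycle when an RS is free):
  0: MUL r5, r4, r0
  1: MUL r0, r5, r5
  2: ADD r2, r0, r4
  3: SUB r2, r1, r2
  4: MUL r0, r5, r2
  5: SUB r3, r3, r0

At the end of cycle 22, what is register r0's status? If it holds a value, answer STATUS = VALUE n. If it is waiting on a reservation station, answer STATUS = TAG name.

c1: issue MUL r5<-Mul1 | r0:9,r1:3,r2:3,r3:6,r4:2,r5:Mul1
c2: issue MUL r0<-Mul2 | r0:Mul2,r1:3,r2:3,r3:6,r4:2,r5:Mul1
c3: issue ADD r2<-Add1 | r0:Mul2,r1:3,r2:Add1,r3:6,r4:2,r5:Mul1
c4: issue SUB r2<-Add2 | r0:Mul2,r1:3,r2:Add2,r3:6,r4:2,r5:Mul1
c5: stall | r0:Mul2,r1:3,r2:Add2,r3:6,r4:2,r5:Mul1
c6: CDB Mul1=18; issue MUL r0<-Mul1 | r0:Mul1,r1:3,r2:Add2,r3:6,r4:2,r5:18
c7: stall | r0:Mul1,r1:3,r2:Add2,r3:6,r4:2,r5:18
c8: stall | r0:Mul1,r1:3,r2:Add2,r3:6,r4:2,r5:18
c9: stall | r0:Mul1,r1:3,r2:Add2,r3:6,r4:2,r5:18
c10: stall | r0:Mul1,r1:3,r2:Add2,r3:6,r4:2,r5:18
c11: CDB Mul2=324; stall | r0:Mul1,r1:3,r2:Add2,r3:6,r4:2,r5:18
c12: stall | r0:Mul1,r1:3,r2:Add2,r3:6,r4:2,r5:18
c13: CDB Add1=326; issue SUB r3<-Add1 | r0:Mul1,r1:3,r2:Add2,r3:Add1,r4:2,r5:18
c14: - | r0:Mul1,r1:3,r2:Add2,r3:Add1,r4:2,r5:18
c15: CDB Add2=-323 | r0:Mul1,r1:3,r2:-323,r3:Add1,r4:2,r5:18
c16: - | r0:Mul1,r1:3,r2:-323,r3:Add1,r4:2,r5:18
c17: - | r0:Mul1,r1:3,r2:-323,r3:Add1,r4:2,r5:18
c18: - | r0:Mul1,r1:3,r2:-323,r3:Add1,r4:2,r5:18
c19: - | r0:Mul1,r1:3,r2:-323,r3:Add1,r4:2,r5:18
c20: CDB Mul1=-5814 | r0:-5814,r1:3,r2:-323,r3:Add1,r4:2,r5:18
c21: - | r0:-5814,r1:3,r2:-323,r3:Add1,r4:2,r5:18
c22: CDB Add1=5820 | r0:-5814,r1:3,r2:-323,r3:5820,r4:2,r5:18

STATUS = VALUE -5814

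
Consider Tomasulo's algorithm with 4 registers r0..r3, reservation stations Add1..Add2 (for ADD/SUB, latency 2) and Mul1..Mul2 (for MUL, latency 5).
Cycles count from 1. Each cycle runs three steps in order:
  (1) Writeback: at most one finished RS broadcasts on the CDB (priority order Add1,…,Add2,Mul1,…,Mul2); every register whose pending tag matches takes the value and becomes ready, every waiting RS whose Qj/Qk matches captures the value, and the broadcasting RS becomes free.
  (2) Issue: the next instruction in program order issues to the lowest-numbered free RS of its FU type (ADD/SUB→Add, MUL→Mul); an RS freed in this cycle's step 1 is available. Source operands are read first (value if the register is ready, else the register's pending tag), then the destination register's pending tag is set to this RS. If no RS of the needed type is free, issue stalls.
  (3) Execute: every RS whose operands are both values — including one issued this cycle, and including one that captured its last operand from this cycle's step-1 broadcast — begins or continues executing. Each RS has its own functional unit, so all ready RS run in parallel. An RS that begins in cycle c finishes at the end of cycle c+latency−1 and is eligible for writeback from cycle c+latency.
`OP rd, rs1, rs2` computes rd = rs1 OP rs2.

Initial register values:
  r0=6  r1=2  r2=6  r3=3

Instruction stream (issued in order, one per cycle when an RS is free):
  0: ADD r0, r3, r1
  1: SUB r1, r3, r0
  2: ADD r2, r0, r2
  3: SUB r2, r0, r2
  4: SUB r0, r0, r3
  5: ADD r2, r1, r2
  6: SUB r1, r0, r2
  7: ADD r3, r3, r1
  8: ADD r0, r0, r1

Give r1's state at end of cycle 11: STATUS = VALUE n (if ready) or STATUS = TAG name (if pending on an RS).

STATUS = VALUE 10

cycle 1: issue ADD r0<-Add1 // r0:Add1,r1:2,r2:6,r3:3
cycle 2: issue SUB r1<-Add2 // r0:Add1,r1:Add2,r2:6,r3:3
cycle 3: CDB Add1=5; issue ADD r2<-Add1 // r0:5,r1:Add2,r2:Add1,r3:3
cycle 4: stall // r0:5,r1:Add2,r2:Add1,r3:3
cycle 5: CDB Add1=11; issue SUB r2<-Add1 // r0:5,r1:Add2,r2:Add1,r3:3
cycle 6: CDB Add2=-2; issue SUB r0<-Add2 // r0:Add2,r1:-2,r2:Add1,r3:3
cycle 7: CDB Add1=-6; issue ADD r2<-Add1 // r0:Add2,r1:-2,r2:Add1,r3:3
cycle 8: CDB Add2=2; issue SUB r1<-Add2 // r0:2,r1:Add2,r2:Add1,r3:3
cycle 9: CDB Add1=-8; issue ADD r3<-Add1 // r0:2,r1:Add2,r2:-8,r3:Add1
cycle 10: stall // r0:2,r1:Add2,r2:-8,r3:Add1
cycle 11: CDB Add2=10; issue ADD r0<-Add2 // r0:Add2,r1:10,r2:-8,r3:Add1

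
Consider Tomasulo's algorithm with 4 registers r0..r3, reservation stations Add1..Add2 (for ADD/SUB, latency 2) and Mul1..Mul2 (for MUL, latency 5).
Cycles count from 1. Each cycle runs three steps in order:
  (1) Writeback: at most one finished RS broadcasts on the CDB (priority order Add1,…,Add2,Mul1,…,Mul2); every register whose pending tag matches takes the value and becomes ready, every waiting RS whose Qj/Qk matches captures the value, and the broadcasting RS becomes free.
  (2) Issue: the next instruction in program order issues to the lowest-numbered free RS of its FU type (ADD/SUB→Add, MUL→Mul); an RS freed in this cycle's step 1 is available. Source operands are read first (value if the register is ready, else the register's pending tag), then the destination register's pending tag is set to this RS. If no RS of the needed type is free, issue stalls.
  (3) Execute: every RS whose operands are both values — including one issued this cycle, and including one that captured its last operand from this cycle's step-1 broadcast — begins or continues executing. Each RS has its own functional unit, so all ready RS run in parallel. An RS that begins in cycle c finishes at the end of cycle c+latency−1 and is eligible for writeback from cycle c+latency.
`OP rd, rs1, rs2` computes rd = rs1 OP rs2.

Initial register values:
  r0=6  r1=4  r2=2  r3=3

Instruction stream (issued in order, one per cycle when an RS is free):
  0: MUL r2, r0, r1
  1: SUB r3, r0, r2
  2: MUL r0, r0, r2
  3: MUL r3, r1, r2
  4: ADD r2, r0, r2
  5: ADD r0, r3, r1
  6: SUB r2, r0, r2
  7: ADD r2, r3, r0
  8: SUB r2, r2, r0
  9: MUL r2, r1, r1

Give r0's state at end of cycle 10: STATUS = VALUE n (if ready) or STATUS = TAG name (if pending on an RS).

STATUS = TAG Add1

cycle 1: issue MUL r2<-Mul1 // r0:6,r1:4,r2:Mul1,r3:3
cycle 2: issue SUB r3<-Add1 // r0:6,r1:4,r2:Mul1,r3:Add1
cycle 3: issue MUL r0<-Mul2 // r0:Mul2,r1:4,r2:Mul1,r3:Add1
cycle 4: stall // r0:Mul2,r1:4,r2:Mul1,r3:Add1
cycle 5: stall // r0:Mul2,r1:4,r2:Mul1,r3:Add1
cycle 6: CDB Mul1=24; issue MUL r3<-Mul1 // r0:Mul2,r1:4,r2:24,r3:Mul1
cycle 7: issue ADD r2<-Add2 // r0:Mul2,r1:4,r2:Add2,r3:Mul1
cycle 8: CDB Add1=-18; issue ADD r0<-Add1 // r0:Add1,r1:4,r2:Add2,r3:Mul1
cycle 9: stall // r0:Add1,r1:4,r2:Add2,r3:Mul1
cycle 10: stall // r0:Add1,r1:4,r2:Add2,r3:Mul1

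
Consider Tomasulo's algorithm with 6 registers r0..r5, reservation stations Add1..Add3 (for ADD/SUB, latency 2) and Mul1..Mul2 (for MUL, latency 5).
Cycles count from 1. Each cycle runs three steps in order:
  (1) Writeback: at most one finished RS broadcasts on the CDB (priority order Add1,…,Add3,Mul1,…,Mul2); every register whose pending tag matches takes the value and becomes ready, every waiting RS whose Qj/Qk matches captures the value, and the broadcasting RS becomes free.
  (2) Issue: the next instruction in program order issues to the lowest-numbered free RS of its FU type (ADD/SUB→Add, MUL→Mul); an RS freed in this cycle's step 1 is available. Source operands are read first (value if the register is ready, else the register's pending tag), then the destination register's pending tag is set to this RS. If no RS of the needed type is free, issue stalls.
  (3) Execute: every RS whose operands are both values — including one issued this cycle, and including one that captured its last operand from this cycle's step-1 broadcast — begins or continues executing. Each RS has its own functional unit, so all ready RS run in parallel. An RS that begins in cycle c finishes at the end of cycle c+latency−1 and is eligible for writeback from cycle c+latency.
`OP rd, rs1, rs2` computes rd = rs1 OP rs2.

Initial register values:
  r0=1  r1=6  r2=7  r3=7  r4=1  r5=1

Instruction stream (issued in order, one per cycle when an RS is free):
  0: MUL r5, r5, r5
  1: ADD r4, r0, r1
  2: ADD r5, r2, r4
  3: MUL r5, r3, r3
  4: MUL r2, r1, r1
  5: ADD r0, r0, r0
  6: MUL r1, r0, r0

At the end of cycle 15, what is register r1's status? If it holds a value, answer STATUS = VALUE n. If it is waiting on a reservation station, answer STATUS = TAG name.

  c1: issue MUL r5<-Mul1  regs: r0:1,r1:6,r2:7,r3:7,r4:1,r5:Mul1
  c2: issue ADD r4<-Add1  regs: r0:1,r1:6,r2:7,r3:7,r4:Add1,r5:Mul1
  c3: issue ADD r5<-Add2  regs: r0:1,r1:6,r2:7,r3:7,r4:Add1,r5:Add2
  c4: CDB Add1=7; issue MUL r5<-Mul2  regs: r0:1,r1:6,r2:7,r3:7,r4:7,r5:Mul2
  c5: stall  regs: r0:1,r1:6,r2:7,r3:7,r4:7,r5:Mul2
  c6: CDB Add2=14; stall  regs: r0:1,r1:6,r2:7,r3:7,r4:7,r5:Mul2
  c7: CDB Mul1=1; issue MUL r2<-Mul1  regs: r0:1,r1:6,r2:Mul1,r3:7,r4:7,r5:Mul2
  c8: issue ADD r0<-Add1  regs: r0:Add1,r1:6,r2:Mul1,r3:7,r4:7,r5:Mul2
  c9: CDB Mul2=49; issue MUL r1<-Mul2  regs: r0:Add1,r1:Mul2,r2:Mul1,r3:7,r4:7,r5:49
  c10: CDB Add1=2  regs: r0:2,r1:Mul2,r2:Mul1,r3:7,r4:7,r5:49
  c11: -  regs: r0:2,r1:Mul2,r2:Mul1,r3:7,r4:7,r5:49
  c12: CDB Mul1=36  regs: r0:2,r1:Mul2,r2:36,r3:7,r4:7,r5:49
  c13: -  regs: r0:2,r1:Mul2,r2:36,r3:7,r4:7,r5:49
  c14: -  regs: r0:2,r1:Mul2,r2:36,r3:7,r4:7,r5:49
  c15: CDB Mul2=4  regs: r0:2,r1:4,r2:36,r3:7,r4:7,r5:49

STATUS = VALUE 4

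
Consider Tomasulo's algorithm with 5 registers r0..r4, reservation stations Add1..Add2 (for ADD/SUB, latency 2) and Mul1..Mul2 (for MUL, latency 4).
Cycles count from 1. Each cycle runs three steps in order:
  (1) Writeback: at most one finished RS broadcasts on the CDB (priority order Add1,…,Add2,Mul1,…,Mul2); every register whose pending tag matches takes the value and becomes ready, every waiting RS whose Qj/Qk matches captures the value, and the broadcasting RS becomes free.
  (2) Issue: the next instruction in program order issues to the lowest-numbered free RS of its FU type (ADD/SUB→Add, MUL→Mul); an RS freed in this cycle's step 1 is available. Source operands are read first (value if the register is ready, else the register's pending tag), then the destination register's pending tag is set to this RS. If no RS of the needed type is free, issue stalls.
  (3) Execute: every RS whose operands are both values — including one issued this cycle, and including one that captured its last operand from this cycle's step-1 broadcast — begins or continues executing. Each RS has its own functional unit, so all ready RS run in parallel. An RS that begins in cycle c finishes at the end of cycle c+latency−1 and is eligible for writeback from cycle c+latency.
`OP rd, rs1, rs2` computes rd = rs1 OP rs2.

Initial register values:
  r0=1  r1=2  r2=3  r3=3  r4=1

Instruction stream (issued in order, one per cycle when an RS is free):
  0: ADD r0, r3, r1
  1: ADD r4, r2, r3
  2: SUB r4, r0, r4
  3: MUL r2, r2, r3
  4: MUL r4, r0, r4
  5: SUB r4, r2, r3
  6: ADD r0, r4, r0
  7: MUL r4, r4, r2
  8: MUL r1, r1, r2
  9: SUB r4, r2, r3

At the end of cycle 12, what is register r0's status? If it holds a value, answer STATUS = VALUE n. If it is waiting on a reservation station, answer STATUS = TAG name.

STATUS = VALUE 11

c1: issue ADD r0<-Add1 | r0:Add1,r1:2,r2:3,r3:3,r4:1
c2: issue ADD r4<-Add2 | r0:Add1,r1:2,r2:3,r3:3,r4:Add2
c3: CDB Add1=5; issue SUB r4<-Add1 | r0:5,r1:2,r2:3,r3:3,r4:Add1
c4: CDB Add2=6; issue MUL r2<-Mul1 | r0:5,r1:2,r2:Mul1,r3:3,r4:Add1
c5: issue MUL r4<-Mul2 | r0:5,r1:2,r2:Mul1,r3:3,r4:Mul2
c6: CDB Add1=-1; issue SUB r4<-Add1 | r0:5,r1:2,r2:Mul1,r3:3,r4:Add1
c7: issue ADD r0<-Add2 | r0:Add2,r1:2,r2:Mul1,r3:3,r4:Add1
c8: CDB Mul1=9; issue MUL r4<-Mul1 | r0:Add2,r1:2,r2:9,r3:3,r4:Mul1
c9: stall | r0:Add2,r1:2,r2:9,r3:3,r4:Mul1
c10: CDB Add1=6; stall | r0:Add2,r1:2,r2:9,r3:3,r4:Mul1
c11: CDB Mul2=-5; issue MUL r1<-Mul2 | r0:Add2,r1:Mul2,r2:9,r3:3,r4:Mul1
c12: CDB Add2=11; issue SUB r4<-Add1 | r0:11,r1:Mul2,r2:9,r3:3,r4:Add1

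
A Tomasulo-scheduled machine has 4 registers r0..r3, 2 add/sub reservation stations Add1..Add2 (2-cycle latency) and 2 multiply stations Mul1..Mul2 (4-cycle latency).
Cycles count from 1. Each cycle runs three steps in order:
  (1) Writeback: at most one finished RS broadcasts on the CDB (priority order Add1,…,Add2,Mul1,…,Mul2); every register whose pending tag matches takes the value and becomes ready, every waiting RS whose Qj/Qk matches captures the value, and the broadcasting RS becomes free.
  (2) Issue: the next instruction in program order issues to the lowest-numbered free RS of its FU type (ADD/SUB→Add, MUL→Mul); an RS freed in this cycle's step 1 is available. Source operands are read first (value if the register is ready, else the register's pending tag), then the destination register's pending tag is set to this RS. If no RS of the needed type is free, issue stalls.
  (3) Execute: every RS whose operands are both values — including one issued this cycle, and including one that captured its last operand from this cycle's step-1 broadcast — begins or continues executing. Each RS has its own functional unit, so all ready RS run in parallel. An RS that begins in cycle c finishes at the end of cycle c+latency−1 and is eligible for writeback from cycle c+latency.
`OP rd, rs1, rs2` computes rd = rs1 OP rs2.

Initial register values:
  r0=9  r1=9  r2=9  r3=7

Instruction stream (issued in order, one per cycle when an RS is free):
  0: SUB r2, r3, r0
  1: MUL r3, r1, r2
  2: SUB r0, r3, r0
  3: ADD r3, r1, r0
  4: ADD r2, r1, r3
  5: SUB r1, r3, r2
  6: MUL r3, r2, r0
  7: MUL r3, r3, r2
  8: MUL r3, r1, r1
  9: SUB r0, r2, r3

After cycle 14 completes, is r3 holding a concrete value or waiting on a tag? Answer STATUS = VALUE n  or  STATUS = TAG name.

c1: issue SUB r2<-Add1 | r0:9,r1:9,r2:Add1,r3:7
c2: issue MUL r3<-Mul1 | r0:9,r1:9,r2:Add1,r3:Mul1
c3: CDB Add1=-2; issue SUB r0<-Add1 | r0:Add1,r1:9,r2:-2,r3:Mul1
c4: issue ADD r3<-Add2 | r0:Add1,r1:9,r2:-2,r3:Add2
c5: stall | r0:Add1,r1:9,r2:-2,r3:Add2
c6: stall | r0:Add1,r1:9,r2:-2,r3:Add2
c7: CDB Mul1=-18; stall | r0:Add1,r1:9,r2:-2,r3:Add2
c8: stall | r0:Add1,r1:9,r2:-2,r3:Add2
c9: CDB Add1=-27; issue ADD r2<-Add1 | r0:-27,r1:9,r2:Add1,r3:Add2
c10: stall | r0:-27,r1:9,r2:Add1,r3:Add2
c11: CDB Add2=-18; issue SUB r1<-Add2 | r0:-27,r1:Add2,r2:Add1,r3:-18
c12: issue MUL r3<-Mul1 | r0:-27,r1:Add2,r2:Add1,r3:Mul1
c13: CDB Add1=-9; issue MUL r3<-Mul2 | r0:-27,r1:Add2,r2:-9,r3:Mul2
c14: stall | r0:-27,r1:Add2,r2:-9,r3:Mul2

STATUS = TAG Mul2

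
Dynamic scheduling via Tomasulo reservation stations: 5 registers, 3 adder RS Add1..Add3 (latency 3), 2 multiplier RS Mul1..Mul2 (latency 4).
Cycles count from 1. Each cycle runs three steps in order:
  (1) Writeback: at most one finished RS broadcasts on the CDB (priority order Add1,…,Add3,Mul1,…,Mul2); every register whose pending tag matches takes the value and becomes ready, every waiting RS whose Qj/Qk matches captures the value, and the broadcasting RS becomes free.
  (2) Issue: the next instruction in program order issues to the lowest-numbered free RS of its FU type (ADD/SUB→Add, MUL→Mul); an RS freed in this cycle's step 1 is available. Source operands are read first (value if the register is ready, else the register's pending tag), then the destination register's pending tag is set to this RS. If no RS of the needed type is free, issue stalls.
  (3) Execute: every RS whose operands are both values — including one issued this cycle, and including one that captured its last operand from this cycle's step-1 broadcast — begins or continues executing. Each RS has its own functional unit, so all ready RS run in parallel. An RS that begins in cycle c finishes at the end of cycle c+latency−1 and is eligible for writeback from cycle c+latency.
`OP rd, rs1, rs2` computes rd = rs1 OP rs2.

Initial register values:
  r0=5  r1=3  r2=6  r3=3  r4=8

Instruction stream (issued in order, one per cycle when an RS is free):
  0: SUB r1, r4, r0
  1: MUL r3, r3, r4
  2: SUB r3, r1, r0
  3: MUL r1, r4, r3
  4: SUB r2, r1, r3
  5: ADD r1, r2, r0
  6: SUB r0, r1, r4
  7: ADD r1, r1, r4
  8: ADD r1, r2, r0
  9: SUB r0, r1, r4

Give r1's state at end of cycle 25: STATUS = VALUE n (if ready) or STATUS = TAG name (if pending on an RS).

STATUS = VALUE -31

cycle 1: issue SUB r1<-Add1 // r0:5,r1:Add1,r2:6,r3:3,r4:8
cycle 2: issue MUL r3<-Mul1 // r0:5,r1:Add1,r2:6,r3:Mul1,r4:8
cycle 3: issue SUB r3<-Add2 // r0:5,r1:Add1,r2:6,r3:Add2,r4:8
cycle 4: CDB Add1=3; issue MUL r1<-Mul2 // r0:5,r1:Mul2,r2:6,r3:Add2,r4:8
cycle 5: issue SUB r2<-Add1 // r0:5,r1:Mul2,r2:Add1,r3:Add2,r4:8
cycle 6: CDB Mul1=24; issue ADD r1<-Add3 // r0:5,r1:Add3,r2:Add1,r3:Add2,r4:8
cycle 7: CDB Add2=-2; issue SUB r0<-Add2 // r0:Add2,r1:Add3,r2:Add1,r3:-2,r4:8
cycle 8: stall // r0:Add2,r1:Add3,r2:Add1,r3:-2,r4:8
cycle 9: stall // r0:Add2,r1:Add3,r2:Add1,r3:-2,r4:8
cycle 10: stall // r0:Add2,r1:Add3,r2:Add1,r3:-2,r4:8
cycle 11: CDB Mul2=-16; stall // r0:Add2,r1:Add3,r2:Add1,r3:-2,r4:8
cycle 12: stall // r0:Add2,r1:Add3,r2:Add1,r3:-2,r4:8
cycle 13: stall // r0:Add2,r1:Add3,r2:Add1,r3:-2,r4:8
cycle 14: CDB Add1=-14; issue ADD r1<-Add1 // r0:Add2,r1:Add1,r2:-14,r3:-2,r4:8
cycle 15: stall // r0:Add2,r1:Add1,r2:-14,r3:-2,r4:8
cycle 16: stall // r0:Add2,r1:Add1,r2:-14,r3:-2,r4:8
cycle 17: CDB Add3=-9; issue ADD r1<-Add3 // r0:Add2,r1:Add3,r2:-14,r3:-2,r4:8
cycle 18: stall // r0:Add2,r1:Add3,r2:-14,r3:-2,r4:8
cycle 19: stall // r0:Add2,r1:Add3,r2:-14,r3:-2,r4:8
cycle 20: CDB Add1=-1; issue SUB r0<-Add1 // r0:Add1,r1:Add3,r2:-14,r3:-2,r4:8
cycle 21: CDB Add2=-17 // r0:Add1,r1:Add3,r2:-14,r3:-2,r4:8
cycle 22: - // r0:Add1,r1:Add3,r2:-14,r3:-2,r4:8
cycle 23: - // r0:Add1,r1:Add3,r2:-14,r3:-2,r4:8
cycle 24: CDB Add3=-31 // r0:Add1,r1:-31,r2:-14,r3:-2,r4:8
cycle 25: - // r0:Add1,r1:-31,r2:-14,r3:-2,r4:8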